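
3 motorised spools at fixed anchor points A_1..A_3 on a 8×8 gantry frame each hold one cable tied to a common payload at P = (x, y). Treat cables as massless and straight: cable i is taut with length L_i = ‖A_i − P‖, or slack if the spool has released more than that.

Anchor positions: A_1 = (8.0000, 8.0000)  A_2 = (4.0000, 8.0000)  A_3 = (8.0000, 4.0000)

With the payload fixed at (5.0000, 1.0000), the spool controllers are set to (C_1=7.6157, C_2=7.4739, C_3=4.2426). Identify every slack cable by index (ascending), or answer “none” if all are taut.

cable 1: √((3.0000)²+(7.0000)²)=7.6158, C_1=7.6157: taut
cable 2: √((-1.0000)²+(7.0000)²)=7.0711, C_2=7.4739: slack
cable 3: √((3.0000)²+(3.0000)²)=4.2426, C_3=4.2426: taut

2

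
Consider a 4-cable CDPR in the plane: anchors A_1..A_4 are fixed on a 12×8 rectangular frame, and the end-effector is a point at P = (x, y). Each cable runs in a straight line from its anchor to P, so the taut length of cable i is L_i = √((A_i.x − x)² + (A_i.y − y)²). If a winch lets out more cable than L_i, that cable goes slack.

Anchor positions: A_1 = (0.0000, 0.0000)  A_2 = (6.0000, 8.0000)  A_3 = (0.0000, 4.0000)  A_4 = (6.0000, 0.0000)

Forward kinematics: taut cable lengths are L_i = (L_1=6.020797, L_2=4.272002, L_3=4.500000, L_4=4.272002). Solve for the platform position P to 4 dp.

circle eqns → linear via eq_j − eq_1; set k_j = A_j·A_j − L_j²
k_1 = 0.0000+0.0000−36.2500 = -36.2500
-12.0000·x − 16.0000·y = k_1−k_2 = -118.0000
0.0000·x − 8.0000·y = k_1−k_3 = -32.0000
-12.0000·x + 0.0000·y = k_1−k_4 = -54.0000
solve first two rows → x=4.5000, y=4.0000
check cable 4: ‖A_4−P‖² = 18.2500 ≈ L_4² = 18.2500 ✓

(4.5000, 4.0000)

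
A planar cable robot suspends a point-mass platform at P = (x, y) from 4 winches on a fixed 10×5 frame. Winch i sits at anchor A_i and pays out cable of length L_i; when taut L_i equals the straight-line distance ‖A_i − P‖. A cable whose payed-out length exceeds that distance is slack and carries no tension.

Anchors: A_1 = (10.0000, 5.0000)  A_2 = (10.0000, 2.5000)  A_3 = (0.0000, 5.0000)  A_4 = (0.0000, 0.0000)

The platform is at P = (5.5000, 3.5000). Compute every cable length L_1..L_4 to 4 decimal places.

(4.7434, 4.6098, 5.7009, 6.5192)

L_1 = √((10.0000−5.5000)² + (5.0000−3.5000)²) = 4.7434
L_2 = √((10.0000−5.5000)² + (2.5000−3.5000)²) = 4.6098
L_3 = √((0.0000−5.5000)² + (5.0000−3.5000)²) = 5.7009
L_4 = √((0.0000−5.5000)² + (0.0000−3.5000)²) = 6.5192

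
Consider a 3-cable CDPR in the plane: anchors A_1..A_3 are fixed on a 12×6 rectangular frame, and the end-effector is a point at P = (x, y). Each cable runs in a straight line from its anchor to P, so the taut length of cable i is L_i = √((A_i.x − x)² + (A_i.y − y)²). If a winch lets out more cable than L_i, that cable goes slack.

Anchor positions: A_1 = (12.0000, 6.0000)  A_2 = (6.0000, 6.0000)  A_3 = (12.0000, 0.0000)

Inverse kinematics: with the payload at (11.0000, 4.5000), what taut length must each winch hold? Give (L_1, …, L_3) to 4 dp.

L_1 = √((12.0000−11.0000)² + (6.0000−4.5000)²) = 1.8028
L_2 = √((6.0000−11.0000)² + (6.0000−4.5000)²) = 5.2202
L_3 = √((12.0000−11.0000)² + (0.0000−4.5000)²) = 4.6098

(1.8028, 5.2202, 4.6098)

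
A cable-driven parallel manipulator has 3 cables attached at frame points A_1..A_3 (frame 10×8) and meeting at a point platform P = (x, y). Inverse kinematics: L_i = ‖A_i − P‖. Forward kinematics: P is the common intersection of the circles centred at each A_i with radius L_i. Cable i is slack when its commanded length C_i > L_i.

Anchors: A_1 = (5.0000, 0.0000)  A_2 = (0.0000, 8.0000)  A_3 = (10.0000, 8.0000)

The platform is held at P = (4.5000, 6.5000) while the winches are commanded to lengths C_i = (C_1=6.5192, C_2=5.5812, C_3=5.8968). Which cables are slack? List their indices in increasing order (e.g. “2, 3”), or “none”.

2, 3

i=1: geometric 6.5192 vs commanded 6.5192 ⇒ taut
i=2: geometric 4.7434 vs commanded 5.5812 ⇒ slack
i=3: geometric 5.7009 vs commanded 5.8968 ⇒ slack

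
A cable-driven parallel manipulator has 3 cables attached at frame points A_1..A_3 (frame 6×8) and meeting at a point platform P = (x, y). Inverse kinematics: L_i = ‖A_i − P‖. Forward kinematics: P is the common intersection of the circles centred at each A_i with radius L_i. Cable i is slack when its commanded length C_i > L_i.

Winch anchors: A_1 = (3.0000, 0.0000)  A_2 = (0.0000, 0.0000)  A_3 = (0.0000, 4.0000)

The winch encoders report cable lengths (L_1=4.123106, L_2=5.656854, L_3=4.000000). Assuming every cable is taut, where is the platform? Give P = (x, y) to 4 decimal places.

(4.0000, 4.0000)

expand ‖A_i−P‖²=L_i² and subtract eq 1 (q_i ≔ ‖A_i‖²−L_i²)
q_1 = 9.0000+0.0000−17.0000 = -8.0000
eq1−eq2 → [6.0000  0.0000]·P = 24.0000
eq1−eq3 → [6.0000  -8.0000]·P = -8.0000
2×2 solve → P = (4.0000, 4.0000)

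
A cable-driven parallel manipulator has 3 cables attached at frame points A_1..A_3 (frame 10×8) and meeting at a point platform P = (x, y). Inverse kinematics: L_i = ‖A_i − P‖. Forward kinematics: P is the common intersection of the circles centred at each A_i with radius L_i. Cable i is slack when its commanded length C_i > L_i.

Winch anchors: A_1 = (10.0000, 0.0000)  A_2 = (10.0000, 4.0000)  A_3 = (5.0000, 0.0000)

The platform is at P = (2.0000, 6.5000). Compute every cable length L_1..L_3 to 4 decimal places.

(10.3078, 8.3815, 7.1589)

L_1 = √((10.0000−2.0000)² + (0.0000−6.5000)²) = 10.3078
L_2 = √((10.0000−2.0000)² + (4.0000−6.5000)²) = 8.3815
L_3 = √((5.0000−2.0000)² + (0.0000−6.5000)²) = 7.1589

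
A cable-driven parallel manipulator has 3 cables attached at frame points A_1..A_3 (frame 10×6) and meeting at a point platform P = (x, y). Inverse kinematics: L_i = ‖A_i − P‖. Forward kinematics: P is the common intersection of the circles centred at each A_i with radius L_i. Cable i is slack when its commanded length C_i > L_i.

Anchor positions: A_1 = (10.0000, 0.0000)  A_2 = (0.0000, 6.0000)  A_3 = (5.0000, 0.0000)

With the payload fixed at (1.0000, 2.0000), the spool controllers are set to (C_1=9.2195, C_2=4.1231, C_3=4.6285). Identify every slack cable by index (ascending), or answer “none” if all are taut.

3

cable 1: √((9.0000)²+(-2.0000)²)=9.2195, C_1=9.2195: taut
cable 2: √((-1.0000)²+(4.0000)²)=4.1231, C_2=4.1231: taut
cable 3: √((4.0000)²+(-2.0000)²)=4.4721, C_3=4.6285: slack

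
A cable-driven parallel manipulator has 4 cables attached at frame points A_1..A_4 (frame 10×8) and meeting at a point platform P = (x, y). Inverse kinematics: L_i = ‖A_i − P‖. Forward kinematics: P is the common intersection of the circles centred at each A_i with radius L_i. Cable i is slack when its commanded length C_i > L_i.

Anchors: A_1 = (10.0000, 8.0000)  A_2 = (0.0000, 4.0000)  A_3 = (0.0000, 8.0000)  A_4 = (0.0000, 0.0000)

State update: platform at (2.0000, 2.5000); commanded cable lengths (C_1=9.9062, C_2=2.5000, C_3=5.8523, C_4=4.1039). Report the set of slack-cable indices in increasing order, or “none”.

1, 4

cable 1: L_1 = ‖A_1−P‖ = 9.7082;  C_1 = 9.9062 → slack
cable 2: L_2 = ‖A_2−P‖ = 2.5000;  C_2 = 2.5000 → taut
cable 3: L_3 = ‖A_3−P‖ = 5.8523;  C_3 = 5.8523 → taut
cable 4: L_4 = ‖A_4−P‖ = 3.2016;  C_4 = 4.1039 → slack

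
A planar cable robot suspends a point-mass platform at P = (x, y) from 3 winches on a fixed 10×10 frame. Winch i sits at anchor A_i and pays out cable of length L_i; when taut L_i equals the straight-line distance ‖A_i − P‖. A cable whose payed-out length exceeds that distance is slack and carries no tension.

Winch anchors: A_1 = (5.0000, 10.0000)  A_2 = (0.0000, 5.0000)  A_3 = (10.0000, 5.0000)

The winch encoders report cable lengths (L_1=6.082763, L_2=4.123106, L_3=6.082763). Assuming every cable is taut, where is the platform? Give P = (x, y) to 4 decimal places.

(4.0000, 4.0000)

each cable: (A_i−P)·(A_i−P) = L_i²; let q_i = ‖A_i‖²−L_i²
q_1 = 25.0000+100.0000−37.0000 = 88.0000
row 1: 10.0000x + 10.0000y = 80.0000  (q_2=8.0000)
row 2: -10.0000x + 10.0000y = 0.0000  (q_3=88.0000)
Cramer on rows 1–2 → x = 4.0000, y = 4.0000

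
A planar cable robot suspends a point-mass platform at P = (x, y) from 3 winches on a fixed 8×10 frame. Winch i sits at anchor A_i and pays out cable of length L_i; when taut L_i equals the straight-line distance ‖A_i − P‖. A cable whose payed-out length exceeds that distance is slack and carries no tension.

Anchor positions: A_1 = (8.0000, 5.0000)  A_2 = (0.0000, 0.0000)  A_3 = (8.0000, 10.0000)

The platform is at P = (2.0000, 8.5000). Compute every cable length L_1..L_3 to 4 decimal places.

L_1 = √((8.0000−2.0000)² + (5.0000−8.5000)²) = 6.9462
L_2 = √((0.0000−2.0000)² + (0.0000−8.5000)²) = 8.7321
L_3 = √((8.0000−2.0000)² + (10.0000−8.5000)²) = 6.1847

(6.9462, 8.7321, 6.1847)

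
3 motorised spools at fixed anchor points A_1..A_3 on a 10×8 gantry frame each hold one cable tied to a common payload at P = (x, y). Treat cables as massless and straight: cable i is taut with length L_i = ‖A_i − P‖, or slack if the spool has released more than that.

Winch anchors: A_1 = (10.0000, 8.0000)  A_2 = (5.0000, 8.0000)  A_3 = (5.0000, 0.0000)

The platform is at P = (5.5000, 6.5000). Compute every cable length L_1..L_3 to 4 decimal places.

(4.7434, 1.5811, 6.5192)

cable 1: Δx=4.5000, Δy=1.5000; L_1 = √(Δx²+Δy²) = 4.7434
cable 2: Δx=-0.5000, Δy=1.5000; L_2 = √(Δx²+Δy²) = 1.5811
cable 3: Δx=-0.5000, Δy=-6.5000; L_3 = √(Δx²+Δy²) = 6.5192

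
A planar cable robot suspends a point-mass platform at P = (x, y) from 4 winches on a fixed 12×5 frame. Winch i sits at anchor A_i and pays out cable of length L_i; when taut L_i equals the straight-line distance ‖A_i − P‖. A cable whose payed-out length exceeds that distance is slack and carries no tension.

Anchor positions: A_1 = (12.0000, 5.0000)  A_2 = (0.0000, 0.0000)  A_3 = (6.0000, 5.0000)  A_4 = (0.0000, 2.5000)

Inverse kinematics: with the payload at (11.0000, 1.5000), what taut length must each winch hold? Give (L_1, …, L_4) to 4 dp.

L_1 = √((12.0000−11.0000)² + (5.0000−1.5000)²) = 3.6401
L_2 = √((0.0000−11.0000)² + (0.0000−1.5000)²) = 11.1018
L_3 = √((6.0000−11.0000)² + (5.0000−1.5000)²) = 6.1033
L_4 = √((0.0000−11.0000)² + (2.5000−1.5000)²) = 11.0454

(3.6401, 11.1018, 6.1033, 11.0454)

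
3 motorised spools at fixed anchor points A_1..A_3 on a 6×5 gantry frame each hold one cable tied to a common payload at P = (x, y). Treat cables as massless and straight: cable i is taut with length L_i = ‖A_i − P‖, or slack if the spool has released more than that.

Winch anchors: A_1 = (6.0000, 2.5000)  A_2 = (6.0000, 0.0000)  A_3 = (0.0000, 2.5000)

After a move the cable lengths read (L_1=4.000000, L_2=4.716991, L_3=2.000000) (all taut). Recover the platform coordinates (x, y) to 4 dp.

(2.0000, 2.5000)

expand ‖A_i−P‖²=L_i² and subtract eq 1 (k_i ≔ ‖A_i‖²−L_i²)
k_1 = 36.0000+6.2500−16.0000 = 26.2500
eq1−eq2 → [0.0000  5.0000]·P = 12.5000
eq1−eq3 → [12.0000  0.0000]·P = 24.0000
2×2 solve → P = (2.0000, 2.5000)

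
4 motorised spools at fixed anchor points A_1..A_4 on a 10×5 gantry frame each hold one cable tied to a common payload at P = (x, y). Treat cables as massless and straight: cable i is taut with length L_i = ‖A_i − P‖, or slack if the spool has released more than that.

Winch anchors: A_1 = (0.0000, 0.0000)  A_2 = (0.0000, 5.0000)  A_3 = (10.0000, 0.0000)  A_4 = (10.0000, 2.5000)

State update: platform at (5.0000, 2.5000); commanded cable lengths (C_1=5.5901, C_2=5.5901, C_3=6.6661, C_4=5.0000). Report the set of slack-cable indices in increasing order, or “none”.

cable 1: L_1 = ‖A_1−P‖ = 5.5902;  C_1 = 5.5901 → taut
cable 2: L_2 = ‖A_2−P‖ = 5.5902;  C_2 = 5.5901 → taut
cable 3: L_3 = ‖A_3−P‖ = 5.5902;  C_3 = 6.6661 → slack
cable 4: L_4 = ‖A_4−P‖ = 5.0000;  C_4 = 5.0000 → taut

3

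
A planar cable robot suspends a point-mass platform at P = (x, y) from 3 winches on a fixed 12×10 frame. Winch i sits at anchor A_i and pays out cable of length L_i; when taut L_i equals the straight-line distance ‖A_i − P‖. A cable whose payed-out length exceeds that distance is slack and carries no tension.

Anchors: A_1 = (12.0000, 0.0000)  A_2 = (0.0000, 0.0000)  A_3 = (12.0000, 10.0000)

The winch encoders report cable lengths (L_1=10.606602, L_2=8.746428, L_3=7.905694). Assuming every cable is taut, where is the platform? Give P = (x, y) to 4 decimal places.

(4.5000, 7.5000)

expand ‖A_i−P‖²=L_i² and subtract eq 1 (q_i ≔ ‖A_i‖²−L_i²)
q_1 = 144.0000+0.0000−112.5000 = 31.5000
eq1−eq2 → [24.0000  0.0000]·P = 108.0000
eq1−eq3 → [0.0000  -20.0000]·P = -150.0000
2×2 solve → P = (4.5000, 7.5000)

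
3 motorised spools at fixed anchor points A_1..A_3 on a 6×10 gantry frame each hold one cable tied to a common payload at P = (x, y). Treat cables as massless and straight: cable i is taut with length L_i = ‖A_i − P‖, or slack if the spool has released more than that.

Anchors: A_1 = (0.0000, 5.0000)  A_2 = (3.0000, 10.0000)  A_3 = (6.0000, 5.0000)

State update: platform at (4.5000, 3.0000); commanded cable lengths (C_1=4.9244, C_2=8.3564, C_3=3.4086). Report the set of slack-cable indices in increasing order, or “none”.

i=1: geometric 4.9244 vs commanded 4.9244 ⇒ taut
i=2: geometric 7.1589 vs commanded 8.3564 ⇒ slack
i=3: geometric 2.5000 vs commanded 3.4086 ⇒ slack

2, 3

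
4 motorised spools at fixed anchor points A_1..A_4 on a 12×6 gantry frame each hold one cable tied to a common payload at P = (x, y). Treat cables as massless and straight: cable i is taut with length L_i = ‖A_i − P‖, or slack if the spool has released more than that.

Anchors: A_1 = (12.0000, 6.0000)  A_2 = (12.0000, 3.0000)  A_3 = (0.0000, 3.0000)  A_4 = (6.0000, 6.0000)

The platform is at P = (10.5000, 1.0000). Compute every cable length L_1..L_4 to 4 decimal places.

(5.2202, 2.5000, 10.6888, 6.7268)

L_1 = √((12.0000−10.5000)² + (6.0000−1.0000)²) = 5.2202
L_2 = √((12.0000−10.5000)² + (3.0000−1.0000)²) = 2.5000
L_3 = √((0.0000−10.5000)² + (3.0000−1.0000)²) = 10.6888
L_4 = √((6.0000−10.5000)² + (6.0000−1.0000)²) = 6.7268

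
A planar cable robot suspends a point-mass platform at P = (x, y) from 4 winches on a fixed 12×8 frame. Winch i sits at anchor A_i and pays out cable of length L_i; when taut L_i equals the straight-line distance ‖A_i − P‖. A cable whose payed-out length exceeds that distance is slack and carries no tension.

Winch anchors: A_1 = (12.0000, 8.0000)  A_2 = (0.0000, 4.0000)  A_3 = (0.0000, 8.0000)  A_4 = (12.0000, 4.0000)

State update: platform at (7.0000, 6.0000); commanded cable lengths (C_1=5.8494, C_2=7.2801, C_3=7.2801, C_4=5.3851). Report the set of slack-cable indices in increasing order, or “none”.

1

cable 1: L_1 = ‖A_1−P‖ = 5.3852;  C_1 = 5.8494 → slack
cable 2: L_2 = ‖A_2−P‖ = 7.2801;  C_2 = 7.2801 → taut
cable 3: L_3 = ‖A_3−P‖ = 7.2801;  C_3 = 7.2801 → taut
cable 4: L_4 = ‖A_4−P‖ = 5.3852;  C_4 = 5.3851 → taut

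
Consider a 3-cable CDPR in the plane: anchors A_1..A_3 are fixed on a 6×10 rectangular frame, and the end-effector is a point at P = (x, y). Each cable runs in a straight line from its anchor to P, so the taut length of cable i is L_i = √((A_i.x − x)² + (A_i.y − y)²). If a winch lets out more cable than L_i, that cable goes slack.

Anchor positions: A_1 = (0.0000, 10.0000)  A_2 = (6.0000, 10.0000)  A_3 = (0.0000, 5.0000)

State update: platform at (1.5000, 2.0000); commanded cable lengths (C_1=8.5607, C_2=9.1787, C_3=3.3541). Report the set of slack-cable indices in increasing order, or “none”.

cable 1: √((-1.5000)²+(8.0000)²)=8.1394, C_1=8.5607: slack
cable 2: √((4.5000)²+(8.0000)²)=9.1788, C_2=9.1787: taut
cable 3: √((-1.5000)²+(3.0000)²)=3.3541, C_3=3.3541: taut

1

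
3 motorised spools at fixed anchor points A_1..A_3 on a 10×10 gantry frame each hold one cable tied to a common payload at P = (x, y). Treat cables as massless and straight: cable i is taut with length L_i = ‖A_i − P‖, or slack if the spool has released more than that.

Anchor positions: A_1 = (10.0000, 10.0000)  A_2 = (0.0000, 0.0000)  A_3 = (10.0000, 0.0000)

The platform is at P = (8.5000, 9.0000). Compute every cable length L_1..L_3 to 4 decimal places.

L_1: Δ = A_1−P = (1.5000, 1.0000) → ‖Δ‖ = √3.2500 = 1.8028
L_2: Δ = A_2−P = (-8.5000, -9.0000) → ‖Δ‖ = √153.2500 = 12.3794
L_3: Δ = A_3−P = (1.5000, -9.0000) → ‖Δ‖ = √83.2500 = 9.1241

(1.8028, 12.3794, 9.1241)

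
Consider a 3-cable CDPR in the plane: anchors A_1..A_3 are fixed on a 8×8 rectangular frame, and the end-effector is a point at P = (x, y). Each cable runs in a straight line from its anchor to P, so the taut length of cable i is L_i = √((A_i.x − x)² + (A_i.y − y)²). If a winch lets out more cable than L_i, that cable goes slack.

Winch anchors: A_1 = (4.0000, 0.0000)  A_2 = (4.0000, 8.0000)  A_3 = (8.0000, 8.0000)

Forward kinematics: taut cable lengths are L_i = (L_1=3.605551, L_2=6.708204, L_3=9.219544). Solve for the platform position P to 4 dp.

circle eqns → linear via eq_j − eq_1; set k_j = A_j·A_j − L_j²
k_1 = 16.0000+0.0000−13.0000 = 3.0000
0.0000·x − 16.0000·y = k_1−k_2 = -32.0000
-8.0000·x − 16.0000·y = k_1−k_3 = -40.0000
solve first two rows → x=1.0000, y=2.0000

(1.0000, 2.0000)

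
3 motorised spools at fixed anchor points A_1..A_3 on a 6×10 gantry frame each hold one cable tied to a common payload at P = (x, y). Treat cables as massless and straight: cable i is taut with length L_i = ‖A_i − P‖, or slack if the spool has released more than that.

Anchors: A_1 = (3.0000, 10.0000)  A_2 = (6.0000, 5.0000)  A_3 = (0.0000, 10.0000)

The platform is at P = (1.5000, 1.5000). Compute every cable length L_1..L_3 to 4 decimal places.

L_1: Δ = A_1−P = (1.5000, 8.5000) → ‖Δ‖ = √74.5000 = 8.6313
L_2: Δ = A_2−P = (4.5000, 3.5000) → ‖Δ‖ = √32.5000 = 5.7009
L_3: Δ = A_3−P = (-1.5000, 8.5000) → ‖Δ‖ = √74.5000 = 8.6313

(8.6313, 5.7009, 8.6313)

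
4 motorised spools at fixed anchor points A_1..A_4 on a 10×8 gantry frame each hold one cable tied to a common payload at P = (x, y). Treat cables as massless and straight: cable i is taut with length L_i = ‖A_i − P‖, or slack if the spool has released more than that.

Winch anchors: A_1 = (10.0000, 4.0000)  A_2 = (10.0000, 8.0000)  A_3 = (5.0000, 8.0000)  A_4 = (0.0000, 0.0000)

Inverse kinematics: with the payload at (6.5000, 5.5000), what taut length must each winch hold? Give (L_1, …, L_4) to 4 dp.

(3.8079, 4.3012, 2.9155, 8.5147)

cable 1: Δx=3.5000, Δy=-1.5000; L_1 = √(Δx²+Δy²) = 3.8079
cable 2: Δx=3.5000, Δy=2.5000; L_2 = √(Δx²+Δy²) = 4.3012
cable 3: Δx=-1.5000, Δy=2.5000; L_3 = √(Δx²+Δy²) = 2.9155
cable 4: Δx=-6.5000, Δy=-5.5000; L_4 = √(Δx²+Δy²) = 8.5147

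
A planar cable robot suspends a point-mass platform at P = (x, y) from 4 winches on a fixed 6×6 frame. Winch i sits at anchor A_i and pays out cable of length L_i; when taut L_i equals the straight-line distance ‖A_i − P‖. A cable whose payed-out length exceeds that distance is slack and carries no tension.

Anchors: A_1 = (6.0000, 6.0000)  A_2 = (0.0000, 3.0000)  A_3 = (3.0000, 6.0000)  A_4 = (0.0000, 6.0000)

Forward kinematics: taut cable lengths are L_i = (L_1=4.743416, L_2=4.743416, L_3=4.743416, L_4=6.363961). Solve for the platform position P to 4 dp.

expand ‖A_i−P‖²=L_i² and subtract eq 1 (c_i ≔ ‖A_i‖²−L_i²)
c_1 = 36.0000+36.0000−22.5000 = 49.5000
eq1−eq2 → [12.0000  6.0000]·P = 63.0000
eq1−eq3 → [6.0000  0.0000]·P = 27.0000
eq1−eq4 → [12.0000  0.0000]·P = 54.0000
2×2 solve → P = (4.5000, 1.5000)
check cable 4: ‖A_4−P‖² = 40.5000 ≈ L_4² = 40.5000 ✓

(4.5000, 1.5000)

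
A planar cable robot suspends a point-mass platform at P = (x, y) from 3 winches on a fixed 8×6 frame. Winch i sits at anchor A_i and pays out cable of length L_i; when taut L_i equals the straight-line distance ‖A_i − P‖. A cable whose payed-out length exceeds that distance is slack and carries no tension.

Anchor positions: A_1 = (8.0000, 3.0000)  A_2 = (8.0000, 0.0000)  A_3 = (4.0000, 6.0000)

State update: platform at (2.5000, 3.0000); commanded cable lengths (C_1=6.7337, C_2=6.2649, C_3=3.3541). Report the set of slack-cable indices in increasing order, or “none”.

1

i=1: geometric 5.5000 vs commanded 6.7337 ⇒ slack
i=2: geometric 6.2650 vs commanded 6.2649 ⇒ taut
i=3: geometric 3.3541 vs commanded 3.3541 ⇒ taut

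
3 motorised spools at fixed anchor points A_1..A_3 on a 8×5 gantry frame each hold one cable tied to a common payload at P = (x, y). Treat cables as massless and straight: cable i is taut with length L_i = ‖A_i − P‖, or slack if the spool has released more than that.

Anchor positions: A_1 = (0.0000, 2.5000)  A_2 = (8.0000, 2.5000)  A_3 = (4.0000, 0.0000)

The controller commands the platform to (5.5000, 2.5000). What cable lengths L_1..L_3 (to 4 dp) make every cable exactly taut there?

(5.5000, 2.5000, 2.9155)

L_1: Δ = A_1−P = (-5.5000, 0.0000) → ‖Δ‖ = √30.2500 = 5.5000
L_2: Δ = A_2−P = (2.5000, 0.0000) → ‖Δ‖ = √6.2500 = 2.5000
L_3: Δ = A_3−P = (-1.5000, -2.5000) → ‖Δ‖ = √8.5000 = 2.9155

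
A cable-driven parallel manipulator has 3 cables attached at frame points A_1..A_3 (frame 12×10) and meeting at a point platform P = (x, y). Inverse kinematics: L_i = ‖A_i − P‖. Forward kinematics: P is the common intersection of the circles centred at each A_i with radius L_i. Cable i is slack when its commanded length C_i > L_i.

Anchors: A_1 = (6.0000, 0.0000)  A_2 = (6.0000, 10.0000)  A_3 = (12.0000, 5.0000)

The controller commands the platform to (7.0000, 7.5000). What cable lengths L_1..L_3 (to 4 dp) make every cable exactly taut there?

(7.5664, 2.6926, 5.5902)

L_1 = √((6.0000−7.0000)² + (0.0000−7.5000)²) = 7.5664
L_2 = √((6.0000−7.0000)² + (10.0000−7.5000)²) = 2.6926
L_3 = √((12.0000−7.0000)² + (5.0000−7.5000)²) = 5.5902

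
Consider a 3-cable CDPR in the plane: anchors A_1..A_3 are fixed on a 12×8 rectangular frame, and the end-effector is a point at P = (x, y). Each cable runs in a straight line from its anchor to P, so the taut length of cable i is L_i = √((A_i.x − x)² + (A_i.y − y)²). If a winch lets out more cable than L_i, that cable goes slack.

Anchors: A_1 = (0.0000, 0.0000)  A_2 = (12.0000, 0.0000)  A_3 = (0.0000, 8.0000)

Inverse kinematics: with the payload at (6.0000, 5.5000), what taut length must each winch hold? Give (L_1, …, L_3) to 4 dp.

L_1 = √((0.0000−6.0000)² + (0.0000−5.5000)²) = 8.1394
L_2 = √((12.0000−6.0000)² + (0.0000−5.5000)²) = 8.1394
L_3 = √((0.0000−6.0000)² + (8.0000−5.5000)²) = 6.5000

(8.1394, 8.1394, 6.5000)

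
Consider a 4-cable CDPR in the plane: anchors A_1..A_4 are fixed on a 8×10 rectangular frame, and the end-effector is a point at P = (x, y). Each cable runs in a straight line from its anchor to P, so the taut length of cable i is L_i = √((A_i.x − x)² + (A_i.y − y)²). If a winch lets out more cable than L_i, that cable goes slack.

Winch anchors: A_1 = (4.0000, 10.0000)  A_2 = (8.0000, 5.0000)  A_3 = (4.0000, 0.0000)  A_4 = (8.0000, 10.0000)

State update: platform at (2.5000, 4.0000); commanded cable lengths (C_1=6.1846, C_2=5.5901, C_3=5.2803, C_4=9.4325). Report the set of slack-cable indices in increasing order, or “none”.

i=1: geometric 6.1847 vs commanded 6.1846 ⇒ taut
i=2: geometric 5.5902 vs commanded 5.5901 ⇒ taut
i=3: geometric 4.2720 vs commanded 5.2803 ⇒ slack
i=4: geometric 8.1394 vs commanded 9.4325 ⇒ slack

3, 4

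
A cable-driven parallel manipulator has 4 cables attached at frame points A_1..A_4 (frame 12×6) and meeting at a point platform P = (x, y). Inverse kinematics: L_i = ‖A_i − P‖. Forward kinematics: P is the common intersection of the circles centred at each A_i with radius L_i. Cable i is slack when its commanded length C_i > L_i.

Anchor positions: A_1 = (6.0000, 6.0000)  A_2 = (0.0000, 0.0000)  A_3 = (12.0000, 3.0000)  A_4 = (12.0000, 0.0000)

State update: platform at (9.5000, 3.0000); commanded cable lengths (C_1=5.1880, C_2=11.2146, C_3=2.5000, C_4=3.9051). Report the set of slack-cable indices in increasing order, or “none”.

i=1: geometric 4.6098 vs commanded 5.1880 ⇒ slack
i=2: geometric 9.9624 vs commanded 11.2146 ⇒ slack
i=3: geometric 2.5000 vs commanded 2.5000 ⇒ taut
i=4: geometric 3.9051 vs commanded 3.9051 ⇒ taut

1, 2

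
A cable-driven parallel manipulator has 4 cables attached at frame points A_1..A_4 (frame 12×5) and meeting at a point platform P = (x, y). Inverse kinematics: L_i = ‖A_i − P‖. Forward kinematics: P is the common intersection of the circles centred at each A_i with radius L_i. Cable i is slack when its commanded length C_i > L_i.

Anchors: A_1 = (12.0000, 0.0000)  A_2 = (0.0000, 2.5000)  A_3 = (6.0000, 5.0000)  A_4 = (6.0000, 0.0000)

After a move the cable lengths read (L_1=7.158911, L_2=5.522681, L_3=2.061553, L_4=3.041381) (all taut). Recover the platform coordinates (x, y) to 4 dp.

(5.5000, 3.0000)

expand ‖A_i−P‖²=L_i² and subtract eq 1 (k_i ≔ ‖A_i‖²−L_i²)
k_1 = 144.0000+0.0000−51.2500 = 92.7500
eq1−eq2 → [24.0000  -5.0000]·P = 117.0000
eq1−eq3 → [12.0000  -10.0000]·P = 36.0000
eq1−eq4 → [12.0000  0.0000]·P = 66.0000
2×2 solve → P = (5.5000, 3.0000)
check cable 4: ‖A_4−P‖² = 9.2500 ≈ L_4² = 9.2500 ✓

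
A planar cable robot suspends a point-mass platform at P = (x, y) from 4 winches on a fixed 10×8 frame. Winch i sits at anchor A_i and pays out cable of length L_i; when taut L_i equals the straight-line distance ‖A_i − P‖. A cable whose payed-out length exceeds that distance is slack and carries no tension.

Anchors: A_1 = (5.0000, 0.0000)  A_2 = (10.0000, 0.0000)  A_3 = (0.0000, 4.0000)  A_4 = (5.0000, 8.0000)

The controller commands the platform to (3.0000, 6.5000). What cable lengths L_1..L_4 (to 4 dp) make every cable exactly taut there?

cable 1: Δx=2.0000, Δy=-6.5000; L_1 = √(Δx²+Δy²) = 6.8007
cable 2: Δx=7.0000, Δy=-6.5000; L_2 = √(Δx²+Δy²) = 9.5525
cable 3: Δx=-3.0000, Δy=-2.5000; L_3 = √(Δx²+Δy²) = 3.9051
cable 4: Δx=2.0000, Δy=1.5000; L_4 = √(Δx²+Δy²) = 2.5000

(6.8007, 9.5525, 3.9051, 2.5000)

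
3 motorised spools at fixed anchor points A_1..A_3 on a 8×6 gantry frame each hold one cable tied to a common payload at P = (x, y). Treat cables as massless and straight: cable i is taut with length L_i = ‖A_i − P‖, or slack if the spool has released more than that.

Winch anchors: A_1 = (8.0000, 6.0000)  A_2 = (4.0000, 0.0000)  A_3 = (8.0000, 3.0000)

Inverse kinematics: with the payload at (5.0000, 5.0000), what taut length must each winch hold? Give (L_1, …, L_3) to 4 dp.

cable 1: Δx=3.0000, Δy=1.0000; L_1 = √(Δx²+Δy²) = 3.1623
cable 2: Δx=-1.0000, Δy=-5.0000; L_2 = √(Δx²+Δy²) = 5.0990
cable 3: Δx=3.0000, Δy=-2.0000; L_3 = √(Δx²+Δy²) = 3.6056

(3.1623, 5.0990, 3.6056)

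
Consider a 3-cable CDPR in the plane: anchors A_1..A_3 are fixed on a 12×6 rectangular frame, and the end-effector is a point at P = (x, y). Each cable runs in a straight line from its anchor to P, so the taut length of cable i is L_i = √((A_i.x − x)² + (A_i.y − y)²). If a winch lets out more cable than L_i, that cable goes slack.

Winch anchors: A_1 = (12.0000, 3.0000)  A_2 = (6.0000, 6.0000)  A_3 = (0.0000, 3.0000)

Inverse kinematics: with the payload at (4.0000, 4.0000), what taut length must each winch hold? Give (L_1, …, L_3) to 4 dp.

(8.0623, 2.8284, 4.1231)

cable 1: Δx=8.0000, Δy=-1.0000; L_1 = √(Δx²+Δy²) = 8.0623
cable 2: Δx=2.0000, Δy=2.0000; L_2 = √(Δx²+Δy²) = 2.8284
cable 3: Δx=-4.0000, Δy=-1.0000; L_3 = √(Δx²+Δy²) = 4.1231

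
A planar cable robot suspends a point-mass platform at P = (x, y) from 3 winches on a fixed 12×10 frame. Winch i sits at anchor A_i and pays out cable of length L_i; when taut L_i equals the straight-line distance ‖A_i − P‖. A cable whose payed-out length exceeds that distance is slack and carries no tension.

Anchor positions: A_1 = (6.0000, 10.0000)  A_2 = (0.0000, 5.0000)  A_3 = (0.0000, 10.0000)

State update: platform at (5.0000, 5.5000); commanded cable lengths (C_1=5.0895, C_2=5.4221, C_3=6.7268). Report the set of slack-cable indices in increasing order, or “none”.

1, 2

cable 1: L_1 = ‖A_1−P‖ = 4.6098;  C_1 = 5.0895 → slack
cable 2: L_2 = ‖A_2−P‖ = 5.0249;  C_2 = 5.4221 → slack
cable 3: L_3 = ‖A_3−P‖ = 6.7268;  C_3 = 6.7268 → taut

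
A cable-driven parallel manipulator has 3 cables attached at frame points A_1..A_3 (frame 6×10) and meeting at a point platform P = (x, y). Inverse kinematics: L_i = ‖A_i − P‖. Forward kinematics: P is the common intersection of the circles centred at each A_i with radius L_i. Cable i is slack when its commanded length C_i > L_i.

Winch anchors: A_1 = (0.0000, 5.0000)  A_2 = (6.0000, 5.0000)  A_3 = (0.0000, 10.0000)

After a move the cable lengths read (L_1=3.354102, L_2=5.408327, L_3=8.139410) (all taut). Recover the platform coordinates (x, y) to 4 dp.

(1.5000, 2.0000)

expand ‖A_i−P‖²=L_i² and subtract eq 1 (q_i ≔ ‖A_i‖²−L_i²)
q_1 = 0.0000+25.0000−11.2500 = 13.7500
eq1−eq2 → [-12.0000  0.0000]·P = -18.0000
eq1−eq3 → [0.0000  -10.0000]·P = -20.0000
2×2 solve → P = (1.5000, 2.0000)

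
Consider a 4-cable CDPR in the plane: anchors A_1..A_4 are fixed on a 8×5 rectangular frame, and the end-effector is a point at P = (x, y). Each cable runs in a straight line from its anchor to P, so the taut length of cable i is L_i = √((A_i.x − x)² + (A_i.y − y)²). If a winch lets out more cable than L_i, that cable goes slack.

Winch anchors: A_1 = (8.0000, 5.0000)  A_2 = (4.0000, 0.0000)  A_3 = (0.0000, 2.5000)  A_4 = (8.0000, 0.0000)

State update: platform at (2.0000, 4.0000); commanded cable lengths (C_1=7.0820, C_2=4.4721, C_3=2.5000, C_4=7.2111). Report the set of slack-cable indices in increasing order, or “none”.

1

i=1: geometric 6.0828 vs commanded 7.0820 ⇒ slack
i=2: geometric 4.4721 vs commanded 4.4721 ⇒ taut
i=3: geometric 2.5000 vs commanded 2.5000 ⇒ taut
i=4: geometric 7.2111 vs commanded 7.2111 ⇒ taut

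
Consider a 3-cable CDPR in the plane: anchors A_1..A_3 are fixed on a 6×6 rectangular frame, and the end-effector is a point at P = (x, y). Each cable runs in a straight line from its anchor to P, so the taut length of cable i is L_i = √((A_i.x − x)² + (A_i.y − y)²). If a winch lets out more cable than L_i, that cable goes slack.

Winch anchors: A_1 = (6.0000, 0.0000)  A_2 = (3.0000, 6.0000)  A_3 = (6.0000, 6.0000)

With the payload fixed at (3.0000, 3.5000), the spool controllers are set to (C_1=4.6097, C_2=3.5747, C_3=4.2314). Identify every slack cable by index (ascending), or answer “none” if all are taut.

i=1: geometric 4.6098 vs commanded 4.6097 ⇒ taut
i=2: geometric 2.5000 vs commanded 3.5747 ⇒ slack
i=3: geometric 3.9051 vs commanded 4.2314 ⇒ slack

2, 3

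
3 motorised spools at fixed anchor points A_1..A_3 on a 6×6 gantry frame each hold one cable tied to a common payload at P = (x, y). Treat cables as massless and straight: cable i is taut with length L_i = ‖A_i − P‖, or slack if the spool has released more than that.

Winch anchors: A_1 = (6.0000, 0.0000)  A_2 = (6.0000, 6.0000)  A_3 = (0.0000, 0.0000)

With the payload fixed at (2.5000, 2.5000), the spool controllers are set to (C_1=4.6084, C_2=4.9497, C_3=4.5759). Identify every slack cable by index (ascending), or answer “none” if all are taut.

cable 1: L_1 = ‖A_1−P‖ = 4.3012;  C_1 = 4.6084 → slack
cable 2: L_2 = ‖A_2−P‖ = 4.9497;  C_2 = 4.9497 → taut
cable 3: L_3 = ‖A_3−P‖ = 3.5355;  C_3 = 4.5759 → slack

1, 3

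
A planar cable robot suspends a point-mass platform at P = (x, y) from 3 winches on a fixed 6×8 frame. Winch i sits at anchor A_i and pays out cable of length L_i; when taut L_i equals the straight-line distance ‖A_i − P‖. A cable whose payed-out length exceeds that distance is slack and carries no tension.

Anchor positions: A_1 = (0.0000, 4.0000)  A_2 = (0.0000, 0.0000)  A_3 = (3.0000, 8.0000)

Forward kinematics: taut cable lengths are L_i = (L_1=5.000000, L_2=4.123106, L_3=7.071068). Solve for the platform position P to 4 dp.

expand ‖A_i−P‖²=L_i² and subtract eq 1 (c_i ≔ ‖A_i‖²−L_i²)
c_1 = 0.0000+16.0000−25.0000 = -9.0000
eq1−eq2 → [0.0000  8.0000]·P = 8.0000
eq1−eq3 → [-6.0000  -8.0000]·P = -32.0000
2×2 solve → P = (4.0000, 1.0000)

(4.0000, 1.0000)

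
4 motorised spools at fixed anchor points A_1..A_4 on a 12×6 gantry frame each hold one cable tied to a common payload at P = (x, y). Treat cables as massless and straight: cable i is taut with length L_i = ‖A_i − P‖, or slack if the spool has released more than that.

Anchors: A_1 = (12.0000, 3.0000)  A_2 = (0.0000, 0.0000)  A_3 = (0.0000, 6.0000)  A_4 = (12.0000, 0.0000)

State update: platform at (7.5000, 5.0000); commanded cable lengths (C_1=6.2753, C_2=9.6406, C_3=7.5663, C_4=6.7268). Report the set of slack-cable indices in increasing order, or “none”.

cable 1: L_1 = ‖A_1−P‖ = 4.9244;  C_1 = 6.2753 → slack
cable 2: L_2 = ‖A_2−P‖ = 9.0139;  C_2 = 9.6406 → slack
cable 3: L_3 = ‖A_3−P‖ = 7.5664;  C_3 = 7.5663 → taut
cable 4: L_4 = ‖A_4−P‖ = 6.7268;  C_4 = 6.7268 → taut

1, 2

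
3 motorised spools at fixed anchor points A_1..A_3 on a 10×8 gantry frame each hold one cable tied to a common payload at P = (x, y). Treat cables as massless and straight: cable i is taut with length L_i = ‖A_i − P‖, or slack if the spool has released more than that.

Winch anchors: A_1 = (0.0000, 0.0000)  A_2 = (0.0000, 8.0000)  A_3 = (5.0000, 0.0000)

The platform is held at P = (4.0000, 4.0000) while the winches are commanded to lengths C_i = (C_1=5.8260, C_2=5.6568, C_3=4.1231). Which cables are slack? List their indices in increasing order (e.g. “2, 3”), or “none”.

cable 1: √((-4.0000)²+(-4.0000)²)=5.6569, C_1=5.8260: slack
cable 2: √((-4.0000)²+(4.0000)²)=5.6569, C_2=5.6568: taut
cable 3: √((1.0000)²+(-4.0000)²)=4.1231, C_3=4.1231: taut

1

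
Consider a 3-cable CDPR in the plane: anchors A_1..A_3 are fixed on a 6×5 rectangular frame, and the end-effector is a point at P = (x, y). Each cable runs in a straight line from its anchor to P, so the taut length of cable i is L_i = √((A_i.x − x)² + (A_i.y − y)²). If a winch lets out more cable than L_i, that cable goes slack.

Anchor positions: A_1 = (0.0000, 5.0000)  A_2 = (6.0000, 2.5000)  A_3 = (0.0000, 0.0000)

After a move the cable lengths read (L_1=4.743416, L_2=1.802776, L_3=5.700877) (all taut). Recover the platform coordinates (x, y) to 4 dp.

expand ‖A_i−P‖²=L_i² and subtract eq 1 (c_i ≔ ‖A_i‖²−L_i²)
c_1 = 0.0000+25.0000−22.5000 = 2.5000
eq1−eq2 → [-12.0000  5.0000]·P = -36.5000
eq1−eq3 → [0.0000  10.0000]·P = 35.0000
2×2 solve → P = (4.5000, 3.5000)

(4.5000, 3.5000)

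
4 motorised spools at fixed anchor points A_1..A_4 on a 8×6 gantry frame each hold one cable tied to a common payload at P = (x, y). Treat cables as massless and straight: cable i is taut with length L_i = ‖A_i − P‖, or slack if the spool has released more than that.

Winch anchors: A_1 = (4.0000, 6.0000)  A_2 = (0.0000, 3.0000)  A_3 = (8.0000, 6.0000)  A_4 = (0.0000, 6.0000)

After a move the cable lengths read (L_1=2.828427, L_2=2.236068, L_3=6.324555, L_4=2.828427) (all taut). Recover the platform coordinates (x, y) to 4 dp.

(2.0000, 4.0000)

expand ‖A_i−P‖²=L_i² and subtract eq 1 (q_i ≔ ‖A_i‖²−L_i²)
q_1 = 16.0000+36.0000−8.0000 = 44.0000
eq1−eq2 → [8.0000  6.0000]·P = 40.0000
eq1−eq3 → [-8.0000  0.0000]·P = -16.0000
eq1−eq4 → [8.0000  0.0000]·P = 16.0000
2×2 solve → P = (2.0000, 4.0000)
check cable 4: ‖A_4−P‖² = 8.0000 ≈ L_4² = 8.0000 ✓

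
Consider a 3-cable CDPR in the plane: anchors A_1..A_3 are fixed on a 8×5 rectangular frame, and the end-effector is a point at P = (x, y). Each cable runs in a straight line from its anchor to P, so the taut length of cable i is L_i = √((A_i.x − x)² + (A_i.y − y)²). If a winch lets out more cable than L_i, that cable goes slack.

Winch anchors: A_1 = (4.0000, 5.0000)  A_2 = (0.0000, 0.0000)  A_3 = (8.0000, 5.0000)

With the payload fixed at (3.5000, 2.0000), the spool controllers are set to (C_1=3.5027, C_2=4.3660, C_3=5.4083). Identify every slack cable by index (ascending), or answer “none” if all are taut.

i=1: geometric 3.0414 vs commanded 3.5027 ⇒ slack
i=2: geometric 4.0311 vs commanded 4.3660 ⇒ slack
i=3: geometric 5.4083 vs commanded 5.4083 ⇒ taut

1, 2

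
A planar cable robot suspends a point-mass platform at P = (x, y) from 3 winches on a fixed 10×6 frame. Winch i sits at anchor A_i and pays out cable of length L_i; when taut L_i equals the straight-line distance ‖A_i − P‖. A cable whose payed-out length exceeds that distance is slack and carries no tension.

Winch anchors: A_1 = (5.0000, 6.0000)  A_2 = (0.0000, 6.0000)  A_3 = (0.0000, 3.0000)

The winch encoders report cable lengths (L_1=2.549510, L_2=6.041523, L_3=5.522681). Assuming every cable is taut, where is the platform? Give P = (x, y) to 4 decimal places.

(5.5000, 3.5000)

circle eqns → linear via eq_j − eq_1; set q_j = A_j·A_j − L_j²
q_1 = 25.0000+36.0000−6.5000 = 54.5000
10.0000·x + 0.0000·y = q_1−q_2 = 55.0000
10.0000·x + 6.0000·y = q_1−q_3 = 76.0000
solve first two rows → x=5.5000, y=3.5000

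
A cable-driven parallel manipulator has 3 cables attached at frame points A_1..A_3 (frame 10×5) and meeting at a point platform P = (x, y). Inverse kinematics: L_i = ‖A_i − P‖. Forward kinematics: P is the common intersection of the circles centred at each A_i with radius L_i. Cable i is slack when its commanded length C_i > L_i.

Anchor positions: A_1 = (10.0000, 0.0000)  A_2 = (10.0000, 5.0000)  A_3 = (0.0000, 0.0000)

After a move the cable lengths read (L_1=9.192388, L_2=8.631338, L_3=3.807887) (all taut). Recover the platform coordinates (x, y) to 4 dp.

(1.5000, 3.5000)

expand ‖A_i−P‖²=L_i² and subtract eq 1 (k_i ≔ ‖A_i‖²−L_i²)
k_1 = 100.0000+0.0000−84.5000 = 15.5000
eq1−eq2 → [0.0000  -10.0000]·P = -35.0000
eq1−eq3 → [20.0000  0.0000]·P = 30.0000
2×2 solve → P = (1.5000, 3.5000)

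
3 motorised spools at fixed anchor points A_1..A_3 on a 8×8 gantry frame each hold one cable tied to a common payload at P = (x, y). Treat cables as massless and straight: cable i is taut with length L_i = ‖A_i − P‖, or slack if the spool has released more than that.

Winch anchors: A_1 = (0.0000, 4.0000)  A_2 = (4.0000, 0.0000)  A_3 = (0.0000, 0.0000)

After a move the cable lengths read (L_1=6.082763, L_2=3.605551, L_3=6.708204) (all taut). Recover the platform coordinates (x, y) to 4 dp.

(6.0000, 3.0000)

circle eqns → linear via eq_j − eq_1; set c_j = A_j·A_j − L_j²
c_1 = 0.0000+16.0000−37.0000 = -21.0000
-8.0000·x + 8.0000·y = c_1−c_2 = -24.0000
0.0000·x + 8.0000·y = c_1−c_3 = 24.0000
solve first two rows → x=6.0000, y=3.0000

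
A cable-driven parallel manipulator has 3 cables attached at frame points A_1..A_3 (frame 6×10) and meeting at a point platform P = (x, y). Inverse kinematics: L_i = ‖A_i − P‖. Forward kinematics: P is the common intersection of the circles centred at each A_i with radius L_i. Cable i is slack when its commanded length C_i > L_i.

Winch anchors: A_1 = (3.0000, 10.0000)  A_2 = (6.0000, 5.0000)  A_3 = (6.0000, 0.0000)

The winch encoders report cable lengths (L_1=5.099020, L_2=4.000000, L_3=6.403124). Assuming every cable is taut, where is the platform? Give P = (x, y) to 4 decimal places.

expand ‖A_i−P‖²=L_i² and subtract eq 1 (q_i ≔ ‖A_i‖²−L_i²)
q_1 = 9.0000+100.0000−26.0000 = 83.0000
eq1−eq2 → [-6.0000  10.0000]·P = 38.0000
eq1−eq3 → [-6.0000  20.0000]·P = 88.0000
2×2 solve → P = (2.0000, 5.0000)

(2.0000, 5.0000)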